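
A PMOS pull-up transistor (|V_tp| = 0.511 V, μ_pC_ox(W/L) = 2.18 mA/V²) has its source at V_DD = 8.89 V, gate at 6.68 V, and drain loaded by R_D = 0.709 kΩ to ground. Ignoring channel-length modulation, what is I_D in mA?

I_D = 3.15 mA

V_SG = V_DD − V_G = 8.89 − 6.68 = 2.21 V, so V_ov = 2.21 − 0.511 = 1.7 V.
Assume saturation: I_D = ½ k_p V_ov² = 0.5 × 2.18 × 1.7² = 3.15 mA, giving V_SD = V_DD − I_D R_D = 8.89 − 3.15 × 0.709 = 6.66 V.
V_SD = 6.66 V ≥ V_ov = 1.7 V, confirming saturation.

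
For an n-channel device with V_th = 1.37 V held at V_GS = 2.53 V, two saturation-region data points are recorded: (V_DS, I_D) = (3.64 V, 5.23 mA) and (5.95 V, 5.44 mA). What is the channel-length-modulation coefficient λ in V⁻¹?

λ = 0.0186 V⁻¹

With V_GS fixed, I_D ∝ (1 + λ V_DS) in saturation, so I_D2/I_D1 = (1 + λ V_DS2)/(1 + λ V_DS1).
5.44/5.23 = 1.04 = (1 + 5.95 λ)/(1 + 3.64 λ).
Solving: λ (I_D1 V_DS2 − I_D2 V_DS1) = I_D2 − I_D1, so λ = (5.44 − 5.23) / (5.23 × 5.95 − 5.44 × 3.64) = 0.21 / 11.3 = 0.0186 V⁻¹.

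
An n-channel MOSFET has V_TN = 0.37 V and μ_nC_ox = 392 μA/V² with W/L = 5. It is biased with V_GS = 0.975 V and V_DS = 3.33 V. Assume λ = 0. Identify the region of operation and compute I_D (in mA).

Saturation; I_D = 0.359 mA

k_n = μ_nC_ox · (W/L) = 1.96 mA/V².
V_ov = V_GS − V_TN = 0.975 − 0.37 = 0.605 V.
Since V_DS = 3.33 V ≥ V_ov = 0.605 V, the device is in saturation.
I_D = ½ k_n V_ov² = 0.5 × 1.96 × 0.605² = 0.359 mA.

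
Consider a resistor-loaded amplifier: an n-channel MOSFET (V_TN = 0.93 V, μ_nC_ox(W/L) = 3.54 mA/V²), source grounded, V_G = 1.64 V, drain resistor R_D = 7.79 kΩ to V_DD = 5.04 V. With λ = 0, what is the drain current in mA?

V_GS = V_G = 1.64 V, so V_ov = 1.64 − 0.93 = 0.71 V.
Assume saturation: I_D = ½ k_n V_ov² = 0.5 × 3.54 × 0.71² = 0.892 mA, giving V_DS = V_DD − I_D R_D = 5.04 − 0.892 × 7.79 = -1.91 V.
But -1.91 V < V_ov = 0.71 V, so the device is actually in triode.
In triode I_D = k_n[V_ov V_DS − ½ V_DS²] and I_D = (V_DD − V_DS)/R_D. Equating: 13.8 V_DS² − 20.58 V_DS + 5.04 = 0, giving V_DS = 0.309 V (the root below V_ov).
I_D = (5.04 − 0.309) / 7.79 = 0.607 mA.

I_D = 0.607 mA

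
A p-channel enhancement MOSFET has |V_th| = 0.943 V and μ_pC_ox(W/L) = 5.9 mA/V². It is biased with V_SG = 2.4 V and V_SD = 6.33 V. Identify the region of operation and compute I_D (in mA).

Saturation; I_D = 6.26 mA

V_ov = V_SG − |V_th| = 2.4 − 0.943 = 1.46 V.
Since V_SD = 6.33 V ≥ V_ov = 1.46 V, the device is in saturation.
I_D = ½ k_p V_ov² = 0.5 × 5.9 × 1.46² = 6.26 mA.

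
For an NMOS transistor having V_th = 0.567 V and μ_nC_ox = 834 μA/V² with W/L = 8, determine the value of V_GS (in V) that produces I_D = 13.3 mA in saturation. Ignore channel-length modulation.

V_GS = 2.56 V

k_n = μ_nC_ox · (W/L) = 6.672 mA/V².
In saturation I_D = ½ k_n (V_GS − V_th)², so V_GS − V_th = √(2 I_D / k_n) = √(2 × 13.3 / 6.672) = 2 V.
V_GS = 0.567 + 2 = 2.56 V.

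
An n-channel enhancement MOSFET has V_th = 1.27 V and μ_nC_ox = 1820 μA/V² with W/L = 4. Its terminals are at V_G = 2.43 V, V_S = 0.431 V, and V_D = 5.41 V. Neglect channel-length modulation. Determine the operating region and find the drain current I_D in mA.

V_GS = V_G − V_S = 2.43 − 0.431 = 2 V; V_DS = V_D − V_S = 5.41 − 0.431 = 4.98 V.
k_n = μ_nC_ox · (W/L) = 7.28 mA/V².
V_ov = V_GS − V_th = 2 − 1.27 = 0.729 V.
Since V_DS = 4.98 V ≥ V_ov = 0.729 V, the device is in saturation.
I_D = ½ k_n V_ov² = 0.5 × 7.28 × 0.729² = 1.93 mA.

Saturation; I_D = 1.93 mA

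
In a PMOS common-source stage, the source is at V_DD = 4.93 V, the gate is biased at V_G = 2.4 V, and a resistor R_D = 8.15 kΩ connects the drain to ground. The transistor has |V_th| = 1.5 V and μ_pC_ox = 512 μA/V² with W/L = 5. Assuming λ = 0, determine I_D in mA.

I_D = 0.575 mA

V_SG = V_DD − V_G = 4.93 − 2.4 = 2.53 V, so V_ov = 2.53 − 1.5 = 1.03 V.
k_p = μ_pC_ox · (W/L) = 2.56 mA/V².
Assume saturation: I_D = ½ k_p V_ov² = 0.5 × 2.56 × 1.03² = 1.36 mA, giving V_SD = V_DD − I_D R_D = 4.93 − 1.36 × 8.15 = -6.14 V.
But -6.14 V < V_ov = 1.03 V, so the device is actually in triode.
In triode I_D = k_p[V_ov V_SD − ½ V_SD²] and I_D = (V_DD − V_SD)/R_D. Equating: 10.4 V_SD² − 22.49 V_SD + 4.93 = 0, giving V_SD = 0.248 V (the root below V_ov).
I_D = (4.93 − 0.248) / 8.15 = 0.575 mA.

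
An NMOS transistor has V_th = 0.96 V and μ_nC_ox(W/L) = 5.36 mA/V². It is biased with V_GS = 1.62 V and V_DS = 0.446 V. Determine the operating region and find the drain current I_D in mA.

V_ov = V_GS − V_th = 1.62 − 0.96 = 0.66 V.
Since V_DS = 0.446 V < V_ov = 0.66 V, the device is in the triode region.
I_D = k_n [V_ov · V_DS − ½ V_DS²] = 5.36 × [0.66 × 0.446 − 0.5 × 0.446²] = 1.04 mA.

Triode; I_D = 1.04 mA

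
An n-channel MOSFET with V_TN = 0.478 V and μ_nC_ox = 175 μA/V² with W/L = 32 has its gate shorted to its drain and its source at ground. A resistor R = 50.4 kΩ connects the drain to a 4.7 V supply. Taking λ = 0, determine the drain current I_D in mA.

With gate tied to drain, V_GS = V_DS ≥ V_GS − V_TN, so the device is in saturation.
k_n = μ_nC_ox · (W/L) = 5.6 mA/V².
KCL at the drain: ½ k_n (V_GS − V_TN)² = (V_DD − V_GS)/R.
Let x = V_GS − 0.478. Then 141 x² + x − 4.222 = 0, giving x = 0.169 V (positive root), so V_GS = 0.647 V.
I_D = (V_DD − V_GS)/R = (4.7 − 0.647) / 50.4 = 0.0804 mA.

I_D = 0.0804 mA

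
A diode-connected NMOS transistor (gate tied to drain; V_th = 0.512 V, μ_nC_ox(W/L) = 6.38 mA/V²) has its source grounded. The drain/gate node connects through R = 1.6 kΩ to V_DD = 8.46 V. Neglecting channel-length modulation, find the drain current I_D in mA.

With gate tied to drain, V_GS = V_DS ≥ V_GS − V_th, so the device is in saturation.
KCL at the drain: ½ k_n (V_GS − V_th)² = (V_DD − V_GS)/R.
Let x = V_GS − 0.512. Then 5.1 x² + x − 7.948 = 0, giving x = 1.15 V (positive root), so V_GS = 1.67 V.
I_D = (V_DD − V_GS)/R = (8.46 − 1.67) / 1.6 = 4.25 mA.

I_D = 4.25 mA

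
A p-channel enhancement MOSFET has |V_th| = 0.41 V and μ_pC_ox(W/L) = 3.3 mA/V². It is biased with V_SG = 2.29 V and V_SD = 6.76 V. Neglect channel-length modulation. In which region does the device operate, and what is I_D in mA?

V_ov = V_SG − |V_th| = 2.29 − 0.41 = 1.88 V.
Since V_SD = 6.76 V ≥ V_ov = 1.88 V, the device is in saturation.
I_D = ½ k_p V_ov² = 0.5 × 3.3 × 1.88² = 5.83 mA.

Saturation; I_D = 5.83 mA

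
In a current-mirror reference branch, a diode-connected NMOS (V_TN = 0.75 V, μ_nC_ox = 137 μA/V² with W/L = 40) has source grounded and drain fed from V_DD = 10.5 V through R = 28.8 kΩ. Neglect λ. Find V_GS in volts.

With gate tied to drain, V_GS = V_DS ≥ V_GS − V_TN, so the device is in saturation.
k_n = μ_nC_ox · (W/L) = 5.48 mA/V².
KCL at the drain: ½ k_n (V_GS − V_TN)² = (V_DD − V_GS)/R.
Let x = V_GS − 0.75. Then 78.9 x² + x − 9.75 = 0, giving x = 0.345 V (positive root), so V_GS = 1.1 V.
I_D = (V_DD − V_GS)/R = (10.5 − 1.1) / 28.8 = 0.327 mA.

V_GS = 1.10 V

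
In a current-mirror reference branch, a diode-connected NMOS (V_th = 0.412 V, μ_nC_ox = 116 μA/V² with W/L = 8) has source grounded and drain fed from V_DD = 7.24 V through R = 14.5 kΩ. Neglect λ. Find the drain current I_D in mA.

With gate tied to drain, V_GS = V_DS ≥ V_GS − V_th, so the device is in saturation.
k_n = μ_nC_ox · (W/L) = 0.928 mA/V².
KCL at the drain: ½ k_n (V_GS − V_th)² = (V_DD − V_GS)/R.
Let x = V_GS − 0.412. Then 6.73 x² + x − 6.828 = 0, giving x = 0.936 V (positive root), so V_GS = 1.35 V.
I_D = (V_DD − V_GS)/R = (7.24 − 1.35) / 14.5 = 0.406 mA.

I_D = 0.406 mA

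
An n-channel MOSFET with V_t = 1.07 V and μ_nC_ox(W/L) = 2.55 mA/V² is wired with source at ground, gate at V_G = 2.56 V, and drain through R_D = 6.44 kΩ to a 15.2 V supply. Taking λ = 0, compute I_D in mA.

I_D = 2.24 mA

V_GS = V_G = 2.56 V, so V_ov = 2.56 − 1.07 = 1.49 V.
Assume saturation: I_D = ½ k_n V_ov² = 0.5 × 2.55 × 1.49² = 2.83 mA, giving V_DS = V_DD − I_D R_D = 15.2 − 2.83 × 6.44 = -3.03 V.
But -3.03 V < V_ov = 1.49 V, so the device is actually in triode.
In triode I_D = k_n[V_ov V_DS − ½ V_DS²] and I_D = (V_DD − V_DS)/R_D. Equating: 8.21 V_DS² − 25.47 V_DS + 15.2 = 0, giving V_DS = 0.807 V (the root below V_ov).
I_D = (15.2 − 0.807) / 6.44 = 2.24 mA.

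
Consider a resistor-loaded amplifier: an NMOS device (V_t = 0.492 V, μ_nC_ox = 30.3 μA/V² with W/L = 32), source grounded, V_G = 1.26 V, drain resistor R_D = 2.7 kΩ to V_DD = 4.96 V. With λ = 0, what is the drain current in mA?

I_D = 0.286 mA

V_GS = V_G = 1.26 V, so V_ov = 1.26 − 0.492 = 0.768 V.
k_n = μ_nC_ox · (W/L) = 0.9696 mA/V².
Assume saturation: I_D = ½ k_n V_ov² = 0.5 × 0.9696 × 0.768² = 0.286 mA, giving V_DS = V_DD − I_D R_D = 4.96 − 0.286 × 2.7 = 4.19 V.
V_DS = 4.19 V ≥ V_ov = 0.768 V, confirming saturation.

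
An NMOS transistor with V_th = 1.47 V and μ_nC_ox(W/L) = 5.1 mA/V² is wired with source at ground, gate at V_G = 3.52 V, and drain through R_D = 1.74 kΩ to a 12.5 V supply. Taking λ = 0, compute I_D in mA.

V_GS = V_G = 3.52 V, so V_ov = 3.52 − 1.47 = 2.05 V.
Assume saturation: I_D = ½ k_n V_ov² = 0.5 × 5.1 × 2.05² = 10.7 mA, giving V_DS = V_DD − I_D R_D = 12.5 − 10.7 × 1.74 = -6.15 V.
But -6.15 V < V_ov = 2.05 V, so the device is actually in triode.
In triode I_D = k_n[V_ov V_DS − ½ V_DS²] and I_D = (V_DD − V_DS)/R_D. Equating: 4.44 V_DS² − 19.19 V_DS + 12.5 = 0, giving V_DS = 0.799 V (the root below V_ov).
I_D = (12.5 − 0.799) / 1.74 = 6.72 mA.

I_D = 6.72 mA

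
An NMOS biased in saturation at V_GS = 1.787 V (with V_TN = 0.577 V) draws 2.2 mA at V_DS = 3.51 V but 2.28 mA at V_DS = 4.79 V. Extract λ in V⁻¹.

λ = 0.0316 V⁻¹

With V_GS fixed, I_D ∝ (1 + λ V_DS) in saturation, so I_D2/I_D1 = (1 + λ V_DS2)/(1 + λ V_DS1).
2.28/2.2 = 1.036 = (1 + 4.79 λ)/(1 + 3.51 λ).
Solving: λ (I_D1 V_DS2 − I_D2 V_DS1) = I_D2 − I_D1, so λ = (2.28 − 2.2) / (2.2 × 4.79 − 2.28 × 3.51) = 0.08 / 2.54 = 0.0316 V⁻¹.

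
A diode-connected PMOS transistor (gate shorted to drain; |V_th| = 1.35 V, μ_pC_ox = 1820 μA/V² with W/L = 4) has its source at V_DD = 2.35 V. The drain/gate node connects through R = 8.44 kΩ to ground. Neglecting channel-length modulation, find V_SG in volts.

V_SG = 1.51 V

With gate tied to drain, V_SG = V_SD ≥ V_SG − |V_th|, so the device is in saturation.
k_p = μ_pC_ox · (W/L) = 7.28 mA/V².
KCL at the drain: ½ k_p (V_SG − |V_th|)² = (V_DD − V_SG)/R.
Let x = V_SG − 1.35. Then 30.7 x² + x − 1 = 0, giving x = 0.165 V (positive root), so V_SG = 1.51 V.
I_D = (V_DD − V_SG)/R = (2.35 − 1.51) / 8.44 = 0.0989 mA.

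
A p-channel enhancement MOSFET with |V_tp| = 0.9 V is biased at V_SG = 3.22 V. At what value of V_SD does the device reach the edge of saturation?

V_SD,sat = 2.32 V

The boundary between triode and saturation is V_SD = V_SG − |V_tp| = V_ov.
V_ov = 3.22 − 0.9 = 2.32 V.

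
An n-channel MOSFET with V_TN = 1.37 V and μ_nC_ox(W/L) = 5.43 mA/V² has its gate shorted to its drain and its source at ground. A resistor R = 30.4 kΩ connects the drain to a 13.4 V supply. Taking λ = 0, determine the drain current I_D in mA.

With gate tied to drain, V_GS = V_DS ≥ V_GS − V_TN, so the device is in saturation.
KCL at the drain: ½ k_n (V_GS − V_TN)² = (V_DD − V_GS)/R.
Let x = V_GS − 1.37. Then 82.5 x² + x − 12.03 = 0, giving x = 0.376 V (positive root), so V_GS = 1.75 V.
I_D = (V_DD − V_GS)/R = (13.4 − 1.75) / 30.4 = 0.383 mA.

I_D = 0.383 mA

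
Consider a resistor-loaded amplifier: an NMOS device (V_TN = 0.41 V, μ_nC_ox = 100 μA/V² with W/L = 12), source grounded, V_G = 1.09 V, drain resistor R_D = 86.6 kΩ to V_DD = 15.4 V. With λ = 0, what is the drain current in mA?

V_GS = V_G = 1.09 V, so V_ov = 1.09 − 0.41 = 0.68 V.
k_n = μ_nC_ox · (W/L) = 1.2 mA/V².
Assume saturation: I_D = ½ k_n V_ov² = 0.5 × 1.2 × 0.68² = 0.277 mA, giving V_DS = V_DD − I_D R_D = 15.4 − 0.277 × 86.6 = -8.63 V.
But -8.63 V < V_ov = 0.68 V, so the device is actually in triode.
In triode I_D = k_n[V_ov V_DS − ½ V_DS²] and I_D = (V_DD − V_DS)/R_D. Equating: 52 V_DS² − 71.67 V_DS + 15.4 = 0, giving V_DS = 0.266 V (the root below V_ov).
I_D = (15.4 − 0.266) / 86.6 = 0.175 mA.

I_D = 0.175 mA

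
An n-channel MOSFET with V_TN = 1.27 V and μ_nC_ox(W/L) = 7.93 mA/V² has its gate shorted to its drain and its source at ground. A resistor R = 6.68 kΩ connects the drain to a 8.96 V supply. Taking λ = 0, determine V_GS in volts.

With gate tied to drain, V_GS = V_DS ≥ V_GS − V_TN, so the device is in saturation.
KCL at the drain: ½ k_n (V_GS − V_TN)² = (V_DD − V_GS)/R.
Let x = V_GS − 1.27. Then 26.5 x² + x − 7.69 = 0, giving x = 0.52 V (positive root), so V_GS = 1.79 V.
I_D = (V_DD − V_GS)/R = (8.96 − 1.79) / 6.68 = 1.07 mA.

V_GS = 1.79 V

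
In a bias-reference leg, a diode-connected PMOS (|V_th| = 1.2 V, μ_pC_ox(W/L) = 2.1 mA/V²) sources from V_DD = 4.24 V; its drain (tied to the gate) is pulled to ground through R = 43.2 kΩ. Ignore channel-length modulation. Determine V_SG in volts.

V_SG = 1.45 V

With gate tied to drain, V_SG = V_SD ≥ V_SG − |V_th|, so the device is in saturation.
KCL at the drain: ½ k_p (V_SG − |V_th|)² = (V_DD − V_SG)/R.
Let x = V_SG − 1.2. Then 45.4 x² + x − 3.04 = 0, giving x = 0.248 V (positive root), so V_SG = 1.45 V.
I_D = (V_DD − V_SG)/R = (4.24 − 1.45) / 43.2 = 0.0646 mA.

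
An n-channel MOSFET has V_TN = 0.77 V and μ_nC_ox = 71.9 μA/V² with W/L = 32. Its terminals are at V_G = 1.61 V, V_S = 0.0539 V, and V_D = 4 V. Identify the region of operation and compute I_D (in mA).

V_GS = V_G − V_S = 1.61 − 0.0539 = 1.56 V; V_DS = V_D − V_S = 4 − 0.0539 = 3.95 V.
k_n = μ_nC_ox · (W/L) = 2.301 mA/V².
V_ov = V_GS − V_TN = 1.56 − 0.77 = 0.786 V.
Since V_DS = 3.95 V ≥ V_ov = 0.786 V, the device is in saturation.
I_D = ½ k_n V_ov² = 0.5 × 2.301 × 0.786² = 0.711 mA.

Saturation; I_D = 0.711 mA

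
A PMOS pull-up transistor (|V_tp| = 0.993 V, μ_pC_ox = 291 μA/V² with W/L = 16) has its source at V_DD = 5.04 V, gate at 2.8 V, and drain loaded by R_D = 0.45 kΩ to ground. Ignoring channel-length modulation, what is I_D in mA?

I_D = 3.62 mA

V_SG = V_DD − V_G = 5.04 − 2.8 = 2.24 V, so V_ov = 2.24 − 0.993 = 1.25 V.
k_p = μ_pC_ox · (W/L) = 4.656 mA/V².
Assume saturation: I_D = ½ k_p V_ov² = 0.5 × 4.656 × 1.25² = 3.62 mA, giving V_SD = V_DD − I_D R_D = 5.04 − 3.62 × 0.45 = 3.41 V.
V_SD = 3.41 V ≥ V_ov = 1.25 V, confirming saturation.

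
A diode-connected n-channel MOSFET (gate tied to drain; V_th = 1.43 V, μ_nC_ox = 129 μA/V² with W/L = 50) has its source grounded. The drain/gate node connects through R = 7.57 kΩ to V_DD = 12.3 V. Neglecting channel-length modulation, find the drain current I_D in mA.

With gate tied to drain, V_GS = V_DS ≥ V_GS − V_th, so the device is in saturation.
k_n = μ_nC_ox · (W/L) = 6.45 mA/V².
KCL at the drain: ½ k_n (V_GS − V_th)² = (V_DD − V_GS)/R.
Let x = V_GS − 1.43. Then 24.4 x² + x − 10.87 = 0, giving x = 0.647 V (positive root), so V_GS = 2.08 V.
I_D = (V_DD − V_GS)/R = (12.3 − 2.08) / 7.57 = 1.35 mA.

I_D = 1.35 mA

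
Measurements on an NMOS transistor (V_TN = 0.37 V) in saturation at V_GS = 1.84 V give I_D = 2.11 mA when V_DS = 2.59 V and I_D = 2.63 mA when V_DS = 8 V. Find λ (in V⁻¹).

λ = 0.0516 V⁻¹

With V_GS fixed, I_D ∝ (1 + λ V_DS) in saturation, so I_D2/I_D1 = (1 + λ V_DS2)/(1 + λ V_DS1).
2.63/2.11 = 1.246 = (1 + 8 λ)/(1 + 2.59 λ).
Solving: λ (I_D1 V_DS2 − I_D2 V_DS1) = I_D2 − I_D1, so λ = (2.63 − 2.11) / (2.11 × 8 − 2.63 × 2.59) = 0.52 / 10.1 = 0.0516 V⁻¹.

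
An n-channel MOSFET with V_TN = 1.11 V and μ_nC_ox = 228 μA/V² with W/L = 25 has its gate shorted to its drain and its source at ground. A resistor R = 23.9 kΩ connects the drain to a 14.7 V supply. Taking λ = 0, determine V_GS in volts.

With gate tied to drain, V_GS = V_DS ≥ V_GS − V_TN, so the device is in saturation.
k_n = μ_nC_ox · (W/L) = 5.7 mA/V².
KCL at the drain: ½ k_n (V_GS − V_TN)² = (V_DD − V_GS)/R.
Let x = V_GS − 1.11. Then 68.1 x² + x − 13.59 = 0, giving x = 0.439 V (positive root), so V_GS = 1.55 V.
I_D = (V_DD − V_GS)/R = (14.7 − 1.55) / 23.9 = 0.55 mA.

V_GS = 1.55 V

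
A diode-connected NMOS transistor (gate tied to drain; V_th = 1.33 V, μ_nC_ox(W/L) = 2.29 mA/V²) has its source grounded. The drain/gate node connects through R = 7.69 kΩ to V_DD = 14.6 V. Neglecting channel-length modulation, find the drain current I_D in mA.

I_D = 1.57 mA

With gate tied to drain, V_GS = V_DS ≥ V_GS − V_th, so the device is in saturation.
KCL at the drain: ½ k_n (V_GS − V_th)² = (V_DD − V_GS)/R.
Let x = V_GS − 1.33. Then 8.81 x² + x − 13.27 = 0, giving x = 1.17 V (positive root), so V_GS = 2.5 V.
I_D = (V_DD − V_GS)/R = (14.6 − 2.5) / 7.69 = 1.57 mA.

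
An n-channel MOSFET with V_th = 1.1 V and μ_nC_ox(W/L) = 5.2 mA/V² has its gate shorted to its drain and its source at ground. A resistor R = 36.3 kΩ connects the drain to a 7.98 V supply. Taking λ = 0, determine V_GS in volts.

V_GS = 1.36 V

With gate tied to drain, V_GS = V_DS ≥ V_GS − V_th, so the device is in saturation.
KCL at the drain: ½ k_n (V_GS − V_th)² = (V_DD − V_GS)/R.
Let x = V_GS − 1.1. Then 94.4 x² + x − 6.88 = 0, giving x = 0.265 V (positive root), so V_GS = 1.36 V.
I_D = (V_DD − V_GS)/R = (7.98 − 1.36) / 36.3 = 0.182 mA.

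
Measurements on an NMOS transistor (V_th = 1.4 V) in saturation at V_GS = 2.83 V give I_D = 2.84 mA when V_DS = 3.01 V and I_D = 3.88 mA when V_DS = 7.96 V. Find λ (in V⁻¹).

λ = 0.0952 V⁻¹

With V_GS fixed, I_D ∝ (1 + λ V_DS) in saturation, so I_D2/I_D1 = (1 + λ V_DS2)/(1 + λ V_DS1).
3.88/2.84 = 1.366 = (1 + 7.96 λ)/(1 + 3.01 λ).
Solving: λ (I_D1 V_DS2 − I_D2 V_DS1) = I_D2 − I_D1, so λ = (3.88 − 2.84) / (2.84 × 7.96 − 3.88 × 3.01) = 1.04 / 10.9 = 0.0952 V⁻¹.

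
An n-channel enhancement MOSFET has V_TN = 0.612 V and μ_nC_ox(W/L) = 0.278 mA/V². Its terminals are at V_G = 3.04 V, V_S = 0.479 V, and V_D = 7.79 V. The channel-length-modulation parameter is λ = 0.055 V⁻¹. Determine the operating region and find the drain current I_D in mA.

V_GS = V_G − V_S = 3.04 − 0.479 = 2.56 V; V_DS = V_D − V_S = 7.79 − 0.479 = 7.31 V.
V_ov = V_GS − V_TN = 2.56 − 0.612 = 1.95 V.
Since V_DS = 7.31 V ≥ V_ov = 1.95 V, the device is in saturation.
I_D = ½ k_n V_ov² (1 + λ V_DS) = 0.5 × 0.278 × 1.95² × (1 + 0.055 × 7.31) = 0.74 mA.

Saturation; I_D = 0.740 mA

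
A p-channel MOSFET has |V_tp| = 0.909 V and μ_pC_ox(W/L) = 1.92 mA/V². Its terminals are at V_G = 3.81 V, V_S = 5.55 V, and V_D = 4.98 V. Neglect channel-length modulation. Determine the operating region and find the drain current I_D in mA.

Triode; I_D = 0.598 mA

V_SG = V_S − V_G = 5.55 − 3.81 = 1.74 V; V_SD = V_S − V_D = 5.55 − 4.98 = 0.57 V.
V_ov = V_SG − |V_tp| = 1.74 − 0.909 = 0.831 V.
Since V_SD = 0.57 V < V_ov = 0.831 V, the device is in the triode region.
I_D = k_p [V_ov · V_SD − ½ V_SD²] = 1.92 × [0.831 × 0.57 − 0.5 × 0.57²] = 0.598 mA.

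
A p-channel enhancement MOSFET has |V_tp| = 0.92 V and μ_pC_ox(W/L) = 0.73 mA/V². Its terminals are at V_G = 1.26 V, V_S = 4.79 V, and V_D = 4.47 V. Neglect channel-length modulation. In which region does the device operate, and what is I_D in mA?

Triode; I_D = 0.572 mA

V_SG = V_S − V_G = 4.79 − 1.26 = 3.53 V; V_SD = V_S − V_D = 4.79 − 4.47 = 0.32 V.
V_ov = V_SG − |V_tp| = 3.53 − 0.92 = 2.61 V.
Since V_SD = 0.32 V < V_ov = 2.61 V, the device is in the triode region.
I_D = k_p [V_ov · V_SD − ½ V_SD²] = 0.73 × [2.61 × 0.32 − 0.5 × 0.32²] = 0.572 mA.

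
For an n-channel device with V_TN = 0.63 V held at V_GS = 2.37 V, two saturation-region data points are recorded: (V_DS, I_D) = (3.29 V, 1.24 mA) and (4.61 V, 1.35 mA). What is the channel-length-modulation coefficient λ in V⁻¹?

With V_GS fixed, I_D ∝ (1 + λ V_DS) in saturation, so I_D2/I_D1 = (1 + λ V_DS2)/(1 + λ V_DS1).
1.35/1.24 = 1.089 = (1 + 4.61 λ)/(1 + 3.29 λ).
Solving: λ (I_D1 V_DS2 − I_D2 V_DS1) = I_D2 − I_D1, so λ = (1.35 − 1.24) / (1.24 × 4.61 − 1.35 × 3.29) = 0.11 / 1.27 = 0.0863 V⁻¹.

λ = 0.0863 V⁻¹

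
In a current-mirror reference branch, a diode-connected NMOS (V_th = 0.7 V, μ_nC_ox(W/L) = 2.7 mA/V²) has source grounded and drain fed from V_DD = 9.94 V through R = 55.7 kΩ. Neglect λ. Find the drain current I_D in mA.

With gate tied to drain, V_GS = V_DS ≥ V_GS − V_th, so the device is in saturation.
KCL at the drain: ½ k_n (V_GS − V_th)² = (V_DD − V_GS)/R.
Let x = V_GS − 0.7. Then 75.2 x² + x − 9.24 = 0, giving x = 0.344 V (positive root), so V_GS = 1.04 V.
I_D = (V_DD − V_GS)/R = (9.94 − 1.04) / 55.7 = 0.16 mA.

I_D = 0.160 mA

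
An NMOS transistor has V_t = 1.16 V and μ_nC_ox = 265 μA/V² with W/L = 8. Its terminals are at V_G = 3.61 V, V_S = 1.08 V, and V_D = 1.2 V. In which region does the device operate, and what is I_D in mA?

Triode; I_D = 0.333 mA

V_GS = V_G − V_S = 3.61 − 1.08 = 2.53 V; V_DS = V_D − V_S = 1.2 − 1.08 = 0.12 V.
k_n = μ_nC_ox · (W/L) = 2.12 mA/V².
V_ov = V_GS − V_t = 2.53 − 1.16 = 1.37 V.
Since V_DS = 0.12 V < V_ov = 1.37 V, the device is in the triode region.
I_D = k_n [V_ov · V_DS − ½ V_DS²] = 2.12 × [1.37 × 0.12 − 0.5 × 0.12²] = 0.333 mA.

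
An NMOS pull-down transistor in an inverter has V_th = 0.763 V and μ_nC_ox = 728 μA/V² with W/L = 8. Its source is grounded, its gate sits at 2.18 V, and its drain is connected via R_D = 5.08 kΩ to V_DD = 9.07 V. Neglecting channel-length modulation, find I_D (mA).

V_GS = V_G = 2.18 V, so V_ov = 2.18 − 0.763 = 1.42 V.
k_n = μ_nC_ox · (W/L) = 5.824 mA/V².
Assume saturation: I_D = ½ k_n V_ov² = 0.5 × 5.824 × 1.42² = 5.85 mA, giving V_DS = V_DD − I_D R_D = 9.07 − 5.85 × 5.08 = -20.6 V.
But -20.6 V < V_ov = 1.42 V, so the device is actually in triode.
In triode I_D = k_n[V_ov V_DS − ½ V_DS²] and I_D = (V_DD − V_DS)/R_D. Equating: 14.8 V_DS² − 42.92 V_DS + 9.07 = 0, giving V_DS = 0.229 V (the root below V_ov).
I_D = (9.07 − 0.229) / 5.08 = 1.74 mA.

I_D = 1.74 mA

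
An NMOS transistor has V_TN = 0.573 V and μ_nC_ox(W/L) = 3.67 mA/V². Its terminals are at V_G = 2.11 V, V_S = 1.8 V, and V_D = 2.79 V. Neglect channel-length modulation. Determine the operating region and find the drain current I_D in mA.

V_GS = V_G − V_S = 2.11 − 1.8 = 0.31 V; V_DS = V_D − V_S = 2.79 − 1.8 = 0.99 V.
V_GS = 0.31 V < V_TN = 0.573 V, so the transistor is in cutoff.

Cutoff; I_D = 0 mA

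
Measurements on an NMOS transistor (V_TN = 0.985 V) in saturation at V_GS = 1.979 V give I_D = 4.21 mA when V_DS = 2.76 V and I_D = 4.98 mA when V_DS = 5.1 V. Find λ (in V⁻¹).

With V_GS fixed, I_D ∝ (1 + λ V_DS) in saturation, so I_D2/I_D1 = (1 + λ V_DS2)/(1 + λ V_DS1).
4.98/4.21 = 1.183 = (1 + 5.1 λ)/(1 + 2.76 λ).
Solving: λ (I_D1 V_DS2 − I_D2 V_DS1) = I_D2 − I_D1, so λ = (4.98 − 4.21) / (4.21 × 5.1 − 4.98 × 2.76) = 0.77 / 7.73 = 0.0997 V⁻¹.

λ = 0.0997 V⁻¹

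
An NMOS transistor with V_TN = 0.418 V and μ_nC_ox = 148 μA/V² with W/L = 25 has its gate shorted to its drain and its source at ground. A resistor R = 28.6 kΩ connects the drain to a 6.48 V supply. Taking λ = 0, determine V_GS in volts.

V_GS = 0.747 V

With gate tied to drain, V_GS = V_DS ≥ V_GS − V_TN, so the device is in saturation.
k_n = μ_nC_ox · (W/L) = 3.7 mA/V².
KCL at the drain: ½ k_n (V_GS − V_TN)² = (V_DD − V_GS)/R.
Let x = V_GS − 0.418. Then 52.9 x² + x − 6.062 = 0, giving x = 0.329 V (positive root), so V_GS = 0.747 V.
I_D = (V_DD − V_GS)/R = (6.48 − 0.747) / 28.6 = 0.2 mA.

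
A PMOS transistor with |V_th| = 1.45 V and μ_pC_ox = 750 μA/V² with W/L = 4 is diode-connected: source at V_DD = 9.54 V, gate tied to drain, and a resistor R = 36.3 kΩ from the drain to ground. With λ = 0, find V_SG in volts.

With gate tied to drain, V_SG = V_SD ≥ V_SG − |V_th|, so the device is in saturation.
k_p = μ_pC_ox · (W/L) = 3 mA/V².
KCL at the drain: ½ k_p (V_SG − |V_th|)² = (V_DD − V_SG)/R.
Let x = V_SG − 1.45. Then 54.4 x² + x − 8.09 = 0, giving x = 0.376 V (positive root), so V_SG = 1.83 V.
I_D = (V_DD − V_SG)/R = (9.54 − 1.83) / 36.3 = 0.212 mA.

V_SG = 1.83 V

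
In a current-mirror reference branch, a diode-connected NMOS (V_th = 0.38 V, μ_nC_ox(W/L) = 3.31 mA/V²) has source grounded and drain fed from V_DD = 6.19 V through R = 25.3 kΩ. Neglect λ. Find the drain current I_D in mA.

With gate tied to drain, V_GS = V_DS ≥ V_GS − V_th, so the device is in saturation.
KCL at the drain: ½ k_n (V_GS − V_th)² = (V_DD − V_GS)/R.
Let x = V_GS − 0.38. Then 41.9 x² + x − 5.81 = 0, giving x = 0.361 V (positive root), so V_GS = 0.741 V.
I_D = (V_DD − V_GS)/R = (6.19 − 0.741) / 25.3 = 0.215 mA.

I_D = 0.215 mA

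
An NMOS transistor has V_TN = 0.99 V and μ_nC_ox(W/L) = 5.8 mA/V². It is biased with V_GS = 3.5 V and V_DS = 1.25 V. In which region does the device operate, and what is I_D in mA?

Triode; I_D = 13.7 mA

V_ov = V_GS − V_TN = 3.5 − 0.99 = 2.51 V.
Since V_DS = 1.25 V < V_ov = 2.51 V, the device is in the triode region.
I_D = k_n [V_ov · V_DS − ½ V_DS²] = 5.8 × [2.51 × 1.25 − 0.5 × 1.25²] = 13.7 mA.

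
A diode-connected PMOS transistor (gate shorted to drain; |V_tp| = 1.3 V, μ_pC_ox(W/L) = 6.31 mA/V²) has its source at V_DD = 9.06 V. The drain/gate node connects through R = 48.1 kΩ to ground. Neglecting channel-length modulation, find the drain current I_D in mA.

With gate tied to drain, V_SG = V_SD ≥ V_SG − |V_tp|, so the device is in saturation.
KCL at the drain: ½ k_p (V_SG − |V_tp|)² = (V_DD − V_SG)/R.
Let x = V_SG − 1.3. Then 152 x² + x − 7.76 = 0, giving x = 0.223 V (positive root), so V_SG = 1.52 V.
I_D = (V_DD − V_SG)/R = (9.06 − 1.52) / 48.1 = 0.157 mA.

I_D = 0.157 mA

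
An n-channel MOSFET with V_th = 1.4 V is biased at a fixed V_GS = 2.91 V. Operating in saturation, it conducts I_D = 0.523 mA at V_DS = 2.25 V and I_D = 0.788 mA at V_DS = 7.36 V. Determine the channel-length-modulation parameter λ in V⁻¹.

With V_GS fixed, I_D ∝ (1 + λ V_DS) in saturation, so I_D2/I_D1 = (1 + λ V_DS2)/(1 + λ V_DS1).
0.788/0.523 = 1.507 = (1 + 7.36 λ)/(1 + 2.25 λ).
Solving: λ (I_D1 V_DS2 − I_D2 V_DS1) = I_D2 − I_D1, so λ = (0.788 − 0.523) / (0.523 × 7.36 − 0.788 × 2.25) = 0.265 / 2.08 = 0.128 V⁻¹.

λ = 0.128 V⁻¹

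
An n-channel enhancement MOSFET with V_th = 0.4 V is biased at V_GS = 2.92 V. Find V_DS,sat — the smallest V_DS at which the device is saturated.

The boundary between triode and saturation is V_DS = V_GS − V_th = V_ov.
V_ov = 2.92 − 0.4 = 2.52 V.

V_DS,sat = 2.52 V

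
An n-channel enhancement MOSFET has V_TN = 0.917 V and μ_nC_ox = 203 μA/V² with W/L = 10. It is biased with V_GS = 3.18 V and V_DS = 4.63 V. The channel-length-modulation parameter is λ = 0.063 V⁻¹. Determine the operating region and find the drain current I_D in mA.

Saturation; I_D = 6.71 mA

k_n = μ_nC_ox · (W/L) = 2.03 mA/V².
V_ov = V_GS − V_TN = 3.18 − 0.917 = 2.26 V.
Since V_DS = 4.63 V ≥ V_ov = 2.26 V, the device is in saturation.
I_D = ½ k_n V_ov² (1 + λ V_DS) = 0.5 × 2.03 × 2.26² × (1 + 0.063 × 4.63) = 6.71 mA.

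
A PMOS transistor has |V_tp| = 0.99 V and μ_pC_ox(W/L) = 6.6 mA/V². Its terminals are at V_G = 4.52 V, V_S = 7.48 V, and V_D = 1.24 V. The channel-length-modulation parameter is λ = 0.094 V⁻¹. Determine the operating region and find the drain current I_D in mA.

V_SG = V_S − V_G = 7.48 − 4.52 = 2.96 V; V_SD = V_S − V_D = 7.48 − 1.24 = 6.24 V.
V_ov = V_SG − |V_tp| = 2.96 − 0.99 = 1.97 V.
Since V_SD = 6.24 V ≥ V_ov = 1.97 V, the device is in saturation.
I_D = ½ k_p V_ov² (1 + λ V_SD) = 0.5 × 6.6 × 1.97² × (1 + 0.094 × 6.24) = 20.3 mA.

Saturation; I_D = 20.3 mA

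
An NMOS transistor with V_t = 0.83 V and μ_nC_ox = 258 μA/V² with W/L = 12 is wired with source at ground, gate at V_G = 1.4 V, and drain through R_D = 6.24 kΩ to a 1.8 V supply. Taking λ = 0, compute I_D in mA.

I_D = 0.261 mA

V_GS = V_G = 1.4 V, so V_ov = 1.4 − 0.83 = 0.57 V.
k_n = μ_nC_ox · (W/L) = 3.096 mA/V².
Assume saturation: I_D = ½ k_n V_ov² = 0.5 × 3.096 × 0.57² = 0.503 mA, giving V_DS = V_DD − I_D R_D = 1.8 − 0.503 × 6.24 = -1.34 V.
But -1.34 V < V_ov = 0.57 V, so the device is actually in triode.
In triode I_D = k_n[V_ov V_DS − ½ V_DS²] and I_D = (V_DD − V_DS)/R_D. Equating: 9.66 V_DS² − 12.01 V_DS + 1.8 = 0, giving V_DS = 0.174 V (the root below V_ov).
I_D = (1.8 − 0.174) / 6.24 = 0.261 mA.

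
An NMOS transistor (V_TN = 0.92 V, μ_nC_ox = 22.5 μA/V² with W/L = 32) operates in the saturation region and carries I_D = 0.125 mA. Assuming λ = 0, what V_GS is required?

k_n = μ_nC_ox · (W/L) = 0.72 mA/V².
In saturation I_D = ½ k_n (V_GS − V_TN)², so V_GS − V_TN = √(2 I_D / k_n) = √(2 × 0.125 / 0.72) = 0.589 V.
V_GS = 0.92 + 0.589 = 1.51 V.

V_GS = 1.51 V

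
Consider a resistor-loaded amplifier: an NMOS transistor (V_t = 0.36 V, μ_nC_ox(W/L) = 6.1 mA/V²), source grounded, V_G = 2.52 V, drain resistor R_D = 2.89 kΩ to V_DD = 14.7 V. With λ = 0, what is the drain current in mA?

I_D = 4.94 mA

V_GS = V_G = 2.52 V, so V_ov = 2.52 − 0.36 = 2.16 V.
Assume saturation: I_D = ½ k_n V_ov² = 0.5 × 6.1 × 2.16² = 14.2 mA, giving V_DS = V_DD − I_D R_D = 14.7 − 14.2 × 2.89 = -26.4 V.
But -26.4 V < V_ov = 2.16 V, so the device is actually in triode.
In triode I_D = k_n[V_ov V_DS − ½ V_DS²] and I_D = (V_DD − V_DS)/R_D. Equating: 8.81 V_DS² − 39.08 V_DS + 14.7 = 0, giving V_DS = 0.415 V (the root below V_ov).
I_D = (14.7 − 0.415) / 2.89 = 4.94 mA.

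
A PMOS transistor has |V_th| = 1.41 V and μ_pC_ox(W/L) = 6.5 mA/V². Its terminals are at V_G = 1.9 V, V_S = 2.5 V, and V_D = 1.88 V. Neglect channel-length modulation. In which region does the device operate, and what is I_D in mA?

V_SG = V_S − V_G = 2.5 − 1.9 = 0.6 V; V_SD = V_S − V_D = 2.5 − 1.88 = 0.62 V.
V_SG = 0.6 V < |V_th| = 1.41 V, so the transistor is in cutoff.

Cutoff; I_D = 0 mA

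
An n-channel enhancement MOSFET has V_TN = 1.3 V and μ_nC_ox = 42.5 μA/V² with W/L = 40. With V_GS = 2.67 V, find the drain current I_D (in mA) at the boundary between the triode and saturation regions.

I_D = 1.60 mA

At the boundary V_DS = V_ov = V_GS − V_TN = 2.67 − 1.3 = 1.37 V.
k_n = μ_nC_ox · (W/L) = 1.7 mA/V².
I_D = ½ k_n V_ov² = 0.5 × 1.7 × 1.37² = 1.6 mA.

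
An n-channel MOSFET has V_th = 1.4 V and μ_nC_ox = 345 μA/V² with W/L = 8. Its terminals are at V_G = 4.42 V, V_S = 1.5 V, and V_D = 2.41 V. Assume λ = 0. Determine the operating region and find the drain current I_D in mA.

Triode; I_D = 2.67 mA

V_GS = V_G − V_S = 4.42 − 1.5 = 2.92 V; V_DS = V_D − V_S = 2.41 − 1.5 = 0.91 V.
k_n = μ_nC_ox · (W/L) = 2.76 mA/V².
V_ov = V_GS − V_th = 2.92 − 1.4 = 1.52 V.
Since V_DS = 0.91 V < V_ov = 1.52 V, the device is in the triode region.
I_D = k_n [V_ov · V_DS − ½ V_DS²] = 2.76 × [1.52 × 0.91 − 0.5 × 0.91²] = 2.67 mA.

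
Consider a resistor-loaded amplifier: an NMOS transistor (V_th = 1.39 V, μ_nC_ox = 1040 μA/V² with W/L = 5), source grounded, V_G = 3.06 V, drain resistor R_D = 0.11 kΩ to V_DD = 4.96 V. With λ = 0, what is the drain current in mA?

I_D = 7.25 mA

V_GS = V_G = 3.06 V, so V_ov = 3.06 − 1.39 = 1.67 V.
k_n = μ_nC_ox · (W/L) = 5.2 mA/V².
Assume saturation: I_D = ½ k_n V_ov² = 0.5 × 5.2 × 1.67² = 7.25 mA, giving V_DS = V_DD − I_D R_D = 4.96 − 7.25 × 0.11 = 4.16 V.
V_DS = 4.16 V ≥ V_ov = 1.67 V, confirming saturation.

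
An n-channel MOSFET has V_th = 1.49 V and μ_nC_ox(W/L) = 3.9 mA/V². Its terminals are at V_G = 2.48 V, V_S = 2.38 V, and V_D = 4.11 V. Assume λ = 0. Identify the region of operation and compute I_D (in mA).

Cutoff; I_D = 0 mA

V_GS = V_G − V_S = 2.48 − 2.38 = 0.1 V; V_DS = V_D − V_S = 4.11 − 2.38 = 1.73 V.
V_GS = 0.1 V < V_th = 1.49 V, so the transistor is in cutoff.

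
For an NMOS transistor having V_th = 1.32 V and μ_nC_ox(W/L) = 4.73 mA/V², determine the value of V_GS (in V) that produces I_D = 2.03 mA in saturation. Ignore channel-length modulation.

In saturation I_D = ½ k_n (V_GS − V_th)², so V_GS − V_th = √(2 I_D / k_n) = √(2 × 2.03 / 4.73) = 0.926 V.
V_GS = 1.32 + 0.926 = 2.25 V.

V_GS = 2.25 V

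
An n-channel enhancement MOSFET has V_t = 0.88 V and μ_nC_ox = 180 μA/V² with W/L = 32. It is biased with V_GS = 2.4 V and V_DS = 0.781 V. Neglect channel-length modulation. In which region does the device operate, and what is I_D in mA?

k_n = μ_nC_ox · (W/L) = 5.76 mA/V².
V_ov = V_GS − V_t = 2.4 − 0.88 = 1.52 V.
Since V_DS = 0.781 V < V_ov = 1.52 V, the device is in the triode region.
I_D = k_n [V_ov · V_DS − ½ V_DS²] = 5.76 × [1.52 × 0.781 − 0.5 × 0.781²] = 5.08 mA.

Triode; I_D = 5.08 mA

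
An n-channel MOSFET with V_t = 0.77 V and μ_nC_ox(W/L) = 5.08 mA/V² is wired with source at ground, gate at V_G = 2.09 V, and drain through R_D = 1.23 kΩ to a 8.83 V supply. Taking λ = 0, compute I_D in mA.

V_GS = V_G = 2.09 V, so V_ov = 2.09 − 0.77 = 1.32 V.
Assume saturation: I_D = ½ k_n V_ov² = 0.5 × 5.08 × 1.32² = 4.43 mA, giving V_DS = V_DD − I_D R_D = 8.83 − 4.43 × 1.23 = 3.39 V.
V_DS = 3.39 V ≥ V_ov = 1.32 V, confirming saturation.

I_D = 4.43 mA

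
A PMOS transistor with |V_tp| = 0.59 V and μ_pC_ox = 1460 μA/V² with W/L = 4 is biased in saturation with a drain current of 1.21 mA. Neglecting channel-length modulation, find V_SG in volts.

V_SG = 1.23 V

k_p = μ_pC_ox · (W/L) = 5.84 mA/V².
In saturation I_D = ½ k_p (V_SG − |V_tp|)², so V_SG − |V_tp| = √(2 I_D / k_p) = √(2 × 1.21 / 5.84) = 0.644 V.
V_SG = 0.59 + 0.644 = 1.23 V.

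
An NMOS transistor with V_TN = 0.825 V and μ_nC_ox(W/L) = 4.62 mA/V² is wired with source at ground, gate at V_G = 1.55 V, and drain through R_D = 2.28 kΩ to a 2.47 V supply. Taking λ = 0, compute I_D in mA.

I_D = 0.921 mA

V_GS = V_G = 1.55 V, so V_ov = 1.55 − 0.825 = 0.725 V.
Assume saturation: I_D = ½ k_n V_ov² = 0.5 × 4.62 × 0.725² = 1.21 mA, giving V_DS = V_DD − I_D R_D = 2.47 − 1.21 × 2.28 = -0.298 V.
But -0.298 V < V_ov = 0.725 V, so the device is actually in triode.
In triode I_D = k_n[V_ov V_DS − ½ V_DS²] and I_D = (V_DD − V_DS)/R_D. Equating: 5.27 V_DS² − 8.637 V_DS + 2.47 = 0, giving V_DS = 0.369 V (the root below V_ov).
I_D = (2.47 − 0.369) / 2.28 = 0.921 mA.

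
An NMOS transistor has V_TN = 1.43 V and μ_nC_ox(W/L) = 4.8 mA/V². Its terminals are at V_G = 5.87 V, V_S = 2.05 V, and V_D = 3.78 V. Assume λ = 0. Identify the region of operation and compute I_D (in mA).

V_GS = V_G − V_S = 5.87 − 2.05 = 3.82 V; V_DS = V_D − V_S = 3.78 − 2.05 = 1.73 V.
V_ov = V_GS − V_TN = 3.82 − 1.43 = 2.39 V.
Since V_DS = 1.73 V < V_ov = 2.39 V, the device is in the triode region.
I_D = k_n [V_ov · V_DS − ½ V_DS²] = 4.8 × [2.39 × 1.73 − 0.5 × 1.73²] = 12.7 mA.

Triode; I_D = 12.7 mA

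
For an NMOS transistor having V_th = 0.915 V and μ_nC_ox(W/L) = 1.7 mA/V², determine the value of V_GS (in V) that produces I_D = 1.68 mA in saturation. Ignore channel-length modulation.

V_GS = 2.32 V

In saturation I_D = ½ k_n (V_GS − V_th)², so V_GS − V_th = √(2 I_D / k_n) = √(2 × 1.68 / 1.7) = 1.41 V.
V_GS = 0.915 + 1.41 = 2.32 V.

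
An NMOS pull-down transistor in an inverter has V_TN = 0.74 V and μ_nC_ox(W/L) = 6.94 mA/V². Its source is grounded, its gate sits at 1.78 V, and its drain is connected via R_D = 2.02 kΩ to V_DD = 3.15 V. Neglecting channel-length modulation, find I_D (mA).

V_GS = V_G = 1.78 V, so V_ov = 1.78 − 0.74 = 1.04 V.
Assume saturation: I_D = ½ k_n V_ov² = 0.5 × 6.94 × 1.04² = 3.75 mA, giving V_DS = V_DD − I_D R_D = 3.15 − 3.75 × 2.02 = -4.43 V.
But -4.43 V < V_ov = 1.04 V, so the device is actually in triode.
In triode I_D = k_n[V_ov V_DS − ½ V_DS²] and I_D = (V_DD − V_DS)/R_D. Equating: 7.01 V_DS² − 15.58 V_DS + 3.15 = 0, giving V_DS = 0.225 V (the root below V_ov).
I_D = (3.15 − 0.225) / 2.02 = 1.45 mA.

I_D = 1.45 mA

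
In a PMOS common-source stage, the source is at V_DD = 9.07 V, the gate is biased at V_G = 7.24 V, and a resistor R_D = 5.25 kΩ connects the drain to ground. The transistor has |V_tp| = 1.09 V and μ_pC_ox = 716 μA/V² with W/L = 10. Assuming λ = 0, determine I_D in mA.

I_D = 1.64 mA

V_SG = V_DD − V_G = 9.07 − 7.24 = 1.83 V, so V_ov = 1.83 − 1.09 = 0.74 V.
k_p = μ_pC_ox · (W/L) = 7.16 mA/V².
Assume saturation: I_D = ½ k_p V_ov² = 0.5 × 7.16 × 0.74² = 1.96 mA, giving V_SD = V_DD − I_D R_D = 9.07 − 1.96 × 5.25 = -1.22 V.
But -1.22 V < V_ov = 0.74 V, so the device is actually in triode.
In triode I_D = k_p[V_ov V_SD − ½ V_SD²] and I_D = (V_DD − V_SD)/R_D. Equating: 18.8 V_SD² − 28.82 V_SD + 9.07 = 0, giving V_SD = 0.442 V (the root below V_ov).
I_D = (9.07 − 0.442) / 5.25 = 1.64 mA.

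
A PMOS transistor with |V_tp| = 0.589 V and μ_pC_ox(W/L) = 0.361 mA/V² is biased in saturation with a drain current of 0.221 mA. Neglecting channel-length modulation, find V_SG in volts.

V_SG = 1.70 V

In saturation I_D = ½ k_p (V_SG − |V_tp|)², so V_SG − |V_tp| = √(2 I_D / k_p) = √(2 × 0.221 / 0.361) = 1.11 V.
V_SG = 0.589 + 1.11 = 1.7 V.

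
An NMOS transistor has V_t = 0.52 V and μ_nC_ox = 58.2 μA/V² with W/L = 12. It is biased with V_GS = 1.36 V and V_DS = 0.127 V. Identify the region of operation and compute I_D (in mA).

k_n = μ_nC_ox · (W/L) = 0.6984 mA/V².
V_ov = V_GS − V_t = 1.36 − 0.52 = 0.84 V.
Since V_DS = 0.127 V < V_ov = 0.84 V, the device is in the triode region.
I_D = k_n [V_ov · V_DS − ½ V_DS²] = 0.6984 × [0.84 × 0.127 − 0.5 × 0.127²] = 0.0689 mA.

Triode; I_D = 0.0689 mA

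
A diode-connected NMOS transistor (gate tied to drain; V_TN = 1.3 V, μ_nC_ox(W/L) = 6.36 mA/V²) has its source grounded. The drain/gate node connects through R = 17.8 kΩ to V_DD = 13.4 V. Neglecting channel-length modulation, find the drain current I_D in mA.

With gate tied to drain, V_GS = V_DS ≥ V_GS − V_TN, so the device is in saturation.
KCL at the drain: ½ k_n (V_GS − V_TN)² = (V_DD − V_GS)/R.
Let x = V_GS − 1.3. Then 56.6 x² + x − 12.1 = 0, giving x = 0.454 V (positive root), so V_GS = 1.75 V.
I_D = (V_DD − V_GS)/R = (13.4 − 1.75) / 17.8 = 0.654 mA.

I_D = 0.654 mA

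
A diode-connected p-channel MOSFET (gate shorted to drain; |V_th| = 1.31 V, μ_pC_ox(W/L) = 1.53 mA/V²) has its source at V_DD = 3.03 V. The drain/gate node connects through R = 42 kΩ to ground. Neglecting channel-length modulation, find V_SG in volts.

V_SG = 1.53 V

With gate tied to drain, V_SG = V_SD ≥ V_SG − |V_th|, so the device is in saturation.
KCL at the drain: ½ k_p (V_SG − |V_th|)² = (V_DD − V_SG)/R.
Let x = V_SG − 1.31. Then 32.1 x² + x − 1.72 = 0, giving x = 0.216 V (positive root), so V_SG = 1.53 V.
I_D = (V_DD − V_SG)/R = (3.03 − 1.53) / 42 = 0.0358 mA.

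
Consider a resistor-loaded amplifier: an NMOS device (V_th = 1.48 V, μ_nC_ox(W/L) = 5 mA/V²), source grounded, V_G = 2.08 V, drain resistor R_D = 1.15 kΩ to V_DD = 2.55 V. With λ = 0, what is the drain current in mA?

I_D = 0.900 mA

V_GS = V_G = 2.08 V, so V_ov = 2.08 − 1.48 = 0.6 V.
Assume saturation: I_D = ½ k_n V_ov² = 0.5 × 5 × 0.6² = 0.9 mA, giving V_DS = V_DD − I_D R_D = 2.55 − 0.9 × 1.15 = 1.51 V.
V_DS = 1.51 V ≥ V_ov = 0.6 V, confirming saturation.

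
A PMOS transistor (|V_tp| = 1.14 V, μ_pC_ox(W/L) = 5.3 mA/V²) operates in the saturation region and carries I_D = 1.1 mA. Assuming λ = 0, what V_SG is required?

V_SG = 1.78 V

In saturation I_D = ½ k_p (V_SG − |V_tp|)², so V_SG − |V_tp| = √(2 I_D / k_p) = √(2 × 1.1 / 5.3) = 0.644 V.
V_SG = 1.14 + 0.644 = 1.78 V.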